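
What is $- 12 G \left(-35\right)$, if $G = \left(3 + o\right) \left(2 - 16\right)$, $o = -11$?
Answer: $47040$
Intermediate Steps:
$G = 112$ ($G = \left(3 - 11\right) \left(2 - 16\right) = \left(-8\right) \left(-14\right) = 112$)
$- 12 G \left(-35\right) = \left(-12\right) 112 \left(-35\right) = \left(-1344\right) \left(-35\right) = 47040$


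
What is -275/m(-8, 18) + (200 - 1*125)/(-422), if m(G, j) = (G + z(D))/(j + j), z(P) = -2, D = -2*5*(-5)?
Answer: 417705/422 ≈ 989.82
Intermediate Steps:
D = 50 (D = -10*(-5) = 50)
m(G, j) = (-2 + G)/(2*j) (m(G, j) = (G - 2)/(j + j) = (-2 + G)/((2*j)) = (-2 + G)*(1/(2*j)) = (-2 + G)/(2*j))
-275/m(-8, 18) + (200 - 1*125)/(-422) = -275*36/(-2 - 8) + (200 - 1*125)/(-422) = -275/((1/2)*(1/18)*(-10)) + (200 - 125)*(-1/422) = -275/(-5/18) + 75*(-1/422) = -275*(-18/5) - 75/422 = 990 - 75/422 = 417705/422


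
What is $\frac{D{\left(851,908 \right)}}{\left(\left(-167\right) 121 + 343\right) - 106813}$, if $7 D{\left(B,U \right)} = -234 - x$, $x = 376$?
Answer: $\frac{610}{886739} \approx 0.00068791$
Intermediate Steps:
$D{\left(B,U \right)} = - \frac{610}{7}$ ($D{\left(B,U \right)} = \frac{-234 - 376}{7} = \frac{1}{7} \left(-610\right) = - \frac{610}{7}$)
$\frac{D{\left(851,908 \right)}}{\left(\left(-167\right) 121 + 343\right) - 106813} = - \frac{610}{7 \left(\left(\left(-167\right) 121 + 343\right) - 106813\right)} = - \frac{610}{7 \left(\left(-20207 + 343\right) - 106813\right)} = - \frac{610}{7 \left(-19864 - 106813\right)} = - \frac{610}{7 \left(-126677\right)} = \left(- \frac{610}{7}\right) \left(- \frac{1}{126677}\right) = \frac{610}{886739}$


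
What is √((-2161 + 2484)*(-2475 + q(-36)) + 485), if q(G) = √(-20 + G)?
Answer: √(-798940 + 646*I*√14) ≈ 1.352 + 893.84*I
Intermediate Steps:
√((-2161 + 2484)*(-2475 + q(-36)) + 485) = √((-2161 + 2484)*(-2475 + √(-20 - 36)) + 485) = √(323*(-2475 + √(-56)) + 485) = √(323*(-2475 + 2*I*√14) + 485) = √((-799425 + 646*I*√14) + 485) = √(-798940 + 646*I*√14)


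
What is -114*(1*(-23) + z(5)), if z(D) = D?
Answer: 2052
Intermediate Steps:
-114*(1*(-23) + z(5)) = -114*(1*(-23) + 5) = -114*(-23 + 5) = -114*(-18) = 2052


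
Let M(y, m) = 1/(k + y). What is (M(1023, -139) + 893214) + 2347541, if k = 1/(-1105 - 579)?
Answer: 5582949103589/1722731 ≈ 3.2408e+6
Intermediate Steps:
k = -1/1684 (k = 1/(-1684) = -1/1684 ≈ -0.00059382)
M(y, m) = 1/(-1/1684 + y)
(M(1023, -139) + 893214) + 2347541 = (1684/(-1 + 1684*1023) + 893214) + 2347541 = (1684/(-1 + 1722732) + 893214) + 2347541 = (1684/1722731 + 893214) + 2347541 = 1538767449118/1722731 + 2347541 = 5582949103589/1722731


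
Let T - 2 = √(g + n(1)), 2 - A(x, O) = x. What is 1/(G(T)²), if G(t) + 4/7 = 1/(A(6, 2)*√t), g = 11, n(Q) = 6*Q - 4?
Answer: 784*(2 + √13)/(7 + 16*√(2 + √13))² ≈ 2.1817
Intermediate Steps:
n(Q) = -4 + 6*Q
A(x, O) = 2 - x
T = 2 + √13 (T = 2 + √(11 + (-4 + 6*1)) = 2 + √(11 + (-4 + 6)) = 2 + √(11 + 2) = 2 + √13 ≈ 5.6056)
G(t) = -4/7 - 1/(4*√t) (G(t) = -4/7 + 1/((2 - 1*6)*√t) = -4/7 + 1/((2 - 6)*√t) = -4/7 + 1/(-4*√t) = -4/7 - 1/(4*√t))
1/(G(T)²) = 1/((-4/7 - 1/(4*√(2 + √13)))²) = (-4/7 - 1/(4*√(2 + √13)))⁻²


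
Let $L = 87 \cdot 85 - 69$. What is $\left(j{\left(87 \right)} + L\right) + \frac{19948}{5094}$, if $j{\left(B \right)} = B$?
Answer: $\frac{18890885}{2547} \approx 7416.9$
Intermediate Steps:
$L = 7326$ ($L = 7395 - 69 = 7326$)
$\left(j{\left(87 \right)} + L\right) + \frac{19948}{5094} = \left(87 + 7326\right) + \frac{19948}{5094} = 7413 + 19948 \cdot \frac{1}{5094} = 7413 + \frac{9974}{2547} = \frac{18890885}{2547}$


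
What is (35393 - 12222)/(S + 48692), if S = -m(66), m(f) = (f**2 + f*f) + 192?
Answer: 799/1372 ≈ 0.58236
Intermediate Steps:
m(f) = 192 + 2*f**2 (m(f) = (f**2 + f**2) + 192 = 2*f**2 + 192 = 192 + 2*f**2)
S = -8904 (S = -(192 + 2*66**2) = -(192 + 2*4356) = -(192 + 8712) = -1*8904 = -8904)
(35393 - 12222)/(S + 48692) = (35393 - 12222)/(-8904 + 48692) = 23171/39788 = 23171*(1/39788) = 799/1372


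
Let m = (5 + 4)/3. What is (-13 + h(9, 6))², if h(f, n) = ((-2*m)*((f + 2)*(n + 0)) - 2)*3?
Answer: 1456849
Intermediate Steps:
m = 3 (m = (⅓)*9 = 3)
h(f, n) = -6 - 18*n*(2 + f) (h(f, n) = ((-2*3)*((f + 2)*(n + 0)) - 2)*3 = (-6*(2 + f)*n - 2)*3 = (-6*n*(2 + f) - 2)*3 = (-2 - 6*n*(2 + f))*3 = -6 - 18*n*(2 + f))
(-13 + h(9, 6))² = (-13 + (-6 - 36*6 - 18*9*6))² = (-13 + (-6 - 216 - 972))² = (-13 - 1194)² = (-1207)² = 1456849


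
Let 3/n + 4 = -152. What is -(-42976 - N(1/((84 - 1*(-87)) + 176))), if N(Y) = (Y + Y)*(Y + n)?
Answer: 134542126489/3130634 ≈ 42976.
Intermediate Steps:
n = -1/52 (n = 3/(-4 - 152) = 3/(-156) = 3*(-1/156) = -1/52 ≈ -0.019231)
N(Y) = 2*Y*(-1/52 + Y) (N(Y) = (Y + Y)*(Y - 1/52) = (2*Y)*(-1/52 + Y) = 2*Y*(-1/52 + Y))
-(-42976 - N(1/((84 - 1*(-87)) + 176))) = -(-42976 - (-1 + 52/((84 - 1*(-87)) + 176))/(26*((84 - 1*(-87)) + 176))) = -(-42976 - (-1 + 52/((84 + 87) + 176))/(26*((84 + 87) + 176))) = -(-42976 - (-1 + 52/(171 + 176))/(26*(171 + 176))) = -(-42976 - (-1 + 52/347)/(26*347)) = -(-42976 - (-295)/(26*347*347)) = -(-42976 - 1*(-295/3130634)) = -(-42976 + 295/3130634) = -1*(-134542126489/3130634) = 134542126489/3130634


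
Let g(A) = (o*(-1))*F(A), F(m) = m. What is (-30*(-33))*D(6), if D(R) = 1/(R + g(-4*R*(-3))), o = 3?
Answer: -33/7 ≈ -4.7143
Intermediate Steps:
g(A) = -3*A (g(A) = (3*(-1))*A = -3*A)
D(R) = -1/(35*R) (D(R) = 1/(R - 3*(-4*R)*(-3)) = 1/(R - 36*R) = 1/(-35*R) = -1/(35*R))
(-30*(-33))*D(6) = (-30*(-33))*(-1/35/6) = 990*(-1/35*⅙) = 990*(-1/210) = -33/7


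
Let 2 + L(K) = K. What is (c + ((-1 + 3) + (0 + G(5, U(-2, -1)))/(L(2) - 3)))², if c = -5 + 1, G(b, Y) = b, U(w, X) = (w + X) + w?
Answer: 121/9 ≈ 13.444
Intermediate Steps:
U(w, X) = X + 2*w (U(w, X) = (X + w) + w = X + 2*w)
L(K) = -2 + K
c = -4
(c + ((-1 + 3) + (0 + G(5, U(-2, -1)))/(L(2) - 3)))² = (-4 + ((-1 + 3) + (0 + 5)/((-2 + 2) - 3)))² = (-4 + (2 + 5/(0 - 3)))² = (-4 + (2 + 5/(-3)))² = (-4 + (2 + 5*(-⅓)))² = (-4 + (2 - 5/3))² = (-4 + ⅓)² = (-11/3)² = 121/9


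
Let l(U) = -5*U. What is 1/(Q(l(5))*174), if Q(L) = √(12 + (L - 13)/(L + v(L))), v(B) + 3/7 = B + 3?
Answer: √14110/73950 ≈ 0.0016063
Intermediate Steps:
v(B) = 18/7 + B (v(B) = -3/7 + (B + 3) = -3/7 + (3 + B) = 18/7 + B)
Q(L) = √(12 + (-13 + L)/(18/7 + 2*L)) (Q(L) = √(12 + (L - 13)/(L + (18/7 + L))) = √(12 + (-13 + L)/(18/7 + 2*L)))
1/(Q(l(5))*174) = 1/((5*√2*√((5 + 7*(-5*5))/(9 + 7*(-5*5)))/2)*174) = 1/((5*√2*√((5 + 7*(-25))/(9 + 7*(-25)))/2)*174) = 1/((5*√2*√((5 - 175)/(9 - 175))/2)*174) = 1/((5*√2*√(-170/(-166))/2)*174) = 1/((5*√2*√(-1/166*(-170))/2)*174) = 1/((5*√2*√(85/83)/2)*174) = 1/((5*√2*(√7055/83)/2)*174) = 1/((5*√14110/166)*174) = 1/(435*√14110/83) = √14110/73950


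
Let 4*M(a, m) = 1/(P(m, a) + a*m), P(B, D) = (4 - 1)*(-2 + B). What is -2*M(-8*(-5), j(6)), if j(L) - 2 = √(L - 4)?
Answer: -20/1351 + 43*√2/5404 ≈ -0.0035509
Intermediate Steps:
j(L) = 2 + √(-4 + L) (j(L) = 2 + √(L - 4) = 2 + √(-4 + L))
P(B, D) = -6 + 3*B (P(B, D) = 3*(-2 + B) = -6 + 3*B)
M(a, m) = 1/(4*(-6 + 3*m + a*m)) (M(a, m) = 1/(4*((-6 + 3*m) + a*m)) = 1/(4*(-6 + 3*m + a*m)))
-2*M(-8*(-5), j(6)) = -1/(2*(-6 + 3*(2 + √(-4 + 6)) + (-8*(-5))*(2 + √(-4 + 6)))) = -1/(2*(-6 + 3*(2 + √2) + 40*(2 + √2))) = -1/(2*(-6 + (6 + 3*√2) + (80 + 40*√2))) = -1/(2*(80 + 43*√2))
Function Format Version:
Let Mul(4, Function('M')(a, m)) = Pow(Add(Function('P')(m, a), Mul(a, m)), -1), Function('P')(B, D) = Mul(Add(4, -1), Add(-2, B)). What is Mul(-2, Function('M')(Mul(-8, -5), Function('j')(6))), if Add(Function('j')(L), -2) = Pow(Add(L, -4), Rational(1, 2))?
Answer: Add(Rational(-20, 1351), Mul(Rational(43, 5404), Pow(2, Rational(1, 2)))) ≈ -0.0035509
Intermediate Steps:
Function('j')(L) = Add(2, Pow(Add(-4, L), Rational(1, 2))) (Function('j')(L) = Add(2, Pow(Add(L, -4), Rational(1, 2))) = Add(2, Pow(Add(-4, L), Rational(1, 2))))
Function('P')(B, D) = Add(-6, Mul(3, B)) (Function('P')(B, D) = Mul(3, Add(-2, B)) = Add(-6, Mul(3, B)))
Function('M')(a, m) = Mul(Rational(1, 4), Pow(Add(-6, Mul(3, m), Mul(a, m)), -1)) (Function('M')(a, m) = Mul(Rational(1, 4), Pow(Add(Add(-6, Mul(3, m)), Mul(a, m)), -1)) = Mul(Rational(1, 4), Pow(Add(-6, Mul(3, m), Mul(a, m)), -1)))
Mul(-2, Function('M')(Mul(-8, -5), Function('j')(6))) = Mul(-2, Mul(Rational(1, 4), Pow(Add(-6, Mul(3, Add(2, Pow(Add(-4, 6), Rational(1, 2)))), Mul(Mul(-8, -5), Add(2, Pow(Add(-4, 6), Rational(1, 2))))), -1))) = Mul(-2, Mul(Rational(1, 4), Pow(Add(-6, Mul(3, Add(2, Pow(2, Rational(1, 2)))), Mul(40, Add(2, Pow(2, Rational(1, 2))))), -1))) = Mul(-2, Mul(Rational(1, 4), Pow(Add(-6, Add(6, Mul(3, Pow(2, Rational(1, 2)))), Add(80, Mul(40, Pow(2, Rational(1, 2))))), -1))) = Mul(-2, Mul(Rational(1, 4), Pow(Add(80, Mul(43, Pow(2, Rational(1, 2)))), -1))) = Mul(Rational(-1, 2), Pow(Add(80, Mul(43, Pow(2, Rational(1, 2)))), -1))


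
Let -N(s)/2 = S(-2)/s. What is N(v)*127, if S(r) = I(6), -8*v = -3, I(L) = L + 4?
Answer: -20320/3 ≈ -6773.3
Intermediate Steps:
I(L) = 4 + L
v = 3/8 (v = -⅛*(-3) = 3/8 ≈ 0.37500)
S(r) = 10 (S(r) = 4 + 6 = 10)
N(s) = -20/s
N(v)*127 = -20/3/8*127 = -20*8/3*127 = -160/3*127 = -20320/3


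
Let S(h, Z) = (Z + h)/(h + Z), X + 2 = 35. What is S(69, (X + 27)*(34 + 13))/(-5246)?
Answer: -1/5246 ≈ -0.00019062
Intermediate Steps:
X = 33 (X = -2 + 35 = 33)
S(h, Z) = 1 (S(h, Z) = (Z + h)/(Z + h) = 1)
S(69, (X + 27)*(34 + 13))/(-5246) = 1/(-5246) = 1*(-1/5246) = -1/5246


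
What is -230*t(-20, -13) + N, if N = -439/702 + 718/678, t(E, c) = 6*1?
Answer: -109435481/79326 ≈ -1379.6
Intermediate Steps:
t(E, c) = 6
N = 34399/79326 (N = -439*1/702 + 718*(1/678) = -439/702 + 359/339 = 34399/79326 ≈ 0.43364)
-230*t(-20, -13) + N = -230*6 + 34399/79326 = -1380 + 34399/79326 = -109435481/79326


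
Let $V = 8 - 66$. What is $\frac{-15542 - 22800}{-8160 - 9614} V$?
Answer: $- \frac{1111918}{8887} \approx -125.12$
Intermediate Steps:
$V = -58$
$\frac{-15542 - 22800}{-8160 - 9614} V = \frac{-15542 - 22800}{-8160 - 9614} \left(-58\right) = - \frac{38342}{-17774} \left(-58\right) = \left(-38342\right) \left(- \frac{1}{17774}\right) \left(-58\right) = \frac{19171}{8887} \left(-58\right) = - \frac{1111918}{8887}$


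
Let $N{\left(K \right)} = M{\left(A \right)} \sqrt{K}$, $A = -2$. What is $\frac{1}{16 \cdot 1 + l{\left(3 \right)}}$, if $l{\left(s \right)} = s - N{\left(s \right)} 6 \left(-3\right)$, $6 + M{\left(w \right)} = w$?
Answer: $- \frac{19}{61847} - \frac{144 \sqrt{3}}{61847} \approx -0.00434$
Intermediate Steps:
$M{\left(w \right)} = -6 + w$
$N{\left(K \right)} = - 8 \sqrt{K}$ ($N{\left(K \right)} = \left(-6 - 2\right) \sqrt{K} = - 8 \sqrt{K}$)
$l{\left(s \right)} = s - 144 \sqrt{s}$ ($l{\left(s \right)} = s - - 8 \sqrt{s} 6 \left(-3\right) = s - - 48 \sqrt{s} \left(-3\right) = s - 144 \sqrt{s}$)
$\frac{1}{16 \cdot 1 + l{\left(3 \right)}} = \frac{1}{16 \cdot 1 + \left(3 - 144 \sqrt{3}\right)} = \frac{1}{16 + \left(3 - 144 \sqrt{3}\right)} = \frac{1}{19 - 144 \sqrt{3}}$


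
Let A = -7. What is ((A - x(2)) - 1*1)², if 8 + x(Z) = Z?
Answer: 4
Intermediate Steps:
x(Z) = -8 + Z
((A - x(2)) - 1*1)² = ((-7 - (-8 + 2)) - 1*1)² = ((-7 - 1*(-6)) - 1)² = ((-7 + 6) - 1)² = (-1 - 1)² = (-2)² = 4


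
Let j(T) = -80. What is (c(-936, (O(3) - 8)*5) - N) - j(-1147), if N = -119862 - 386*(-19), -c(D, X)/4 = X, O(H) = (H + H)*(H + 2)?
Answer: 112168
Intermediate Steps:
O(H) = 2*H*(2 + H) (O(H) = (2*H)*(2 + H) = 2*H*(2 + H))
c(D, X) = -4*X
N = -112528 (N = -119862 - 1*(-7334) = -119862 + 7334 = -112528)
(c(-936, (O(3) - 8)*5) - N) - j(-1147) = (-4*(2*3*(2 + 3) - 8)*5 - 1*(-112528)) - 1*(-80) = (-4*(2*3*5 - 8)*5 + 112528) + 80 = (-4*(30 - 8)*5 + 112528) + 80 = (-88*5 + 112528) + 80 = (-4*110 + 112528) + 80 = (-440 + 112528) + 80 = 112088 + 80 = 112168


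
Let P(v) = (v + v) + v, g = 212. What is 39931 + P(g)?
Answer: 40567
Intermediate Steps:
P(v) = 3*v (P(v) = 2*v + v = 3*v)
39931 + P(g) = 39931 + 3*212 = 39931 + 636 = 40567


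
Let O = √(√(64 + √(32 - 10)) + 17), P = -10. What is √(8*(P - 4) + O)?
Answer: √(-112 + √(17 + √(64 + √22))) ≈ 10.343*I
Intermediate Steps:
O = √(17 + √(64 + √22)) (O = √(√(64 + √22) + 17) = √(17 + √(64 + √22)) ≈ 5.0287)
√(8*(P - 4) + O) = √(8*(-10 - 4) + √(17 + √(64 + √22))) = √(8*(-14) + √(17 + √(64 + √22))) = √(-112 + √(17 + √(64 + √22)))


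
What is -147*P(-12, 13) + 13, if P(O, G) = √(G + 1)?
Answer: 13 - 147*√14 ≈ -537.02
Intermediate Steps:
P(O, G) = √(1 + G)
-147*P(-12, 13) + 13 = -147*√(1 + 13) + 13 = -147*√14 + 13 = 13 - 147*√14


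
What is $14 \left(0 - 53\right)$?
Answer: $-742$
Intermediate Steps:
$14 \left(0 - 53\right) = 14 \left(-53\right) = -742$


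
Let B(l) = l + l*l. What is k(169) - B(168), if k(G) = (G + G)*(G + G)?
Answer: 85852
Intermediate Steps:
k(G) = 4*G**2 (k(G) = (2*G)*(2*G) = 4*G**2)
B(l) = l + l**2
k(169) - B(168) = 4*169**2 - 168*(1 + 168) = 4*28561 - 168*169 = 114244 - 1*28392 = 114244 - 28392 = 85852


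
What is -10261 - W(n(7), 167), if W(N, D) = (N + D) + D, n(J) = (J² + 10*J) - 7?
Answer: -10707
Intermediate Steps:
n(J) = -7 + J² + 10*J
W(N, D) = N + 2*D (W(N, D) = (D + N) + D = N + 2*D)
-10261 - W(n(7), 167) = -10261 - ((-7 + 7² + 10*7) + 2*167) = -10261 - ((-7 + 49 + 70) + 334) = -10261 - (112 + 334) = -10261 - 1*446 = -10261 - 446 = -10707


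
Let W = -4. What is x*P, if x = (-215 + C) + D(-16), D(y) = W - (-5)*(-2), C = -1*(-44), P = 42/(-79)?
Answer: 7770/79 ≈ 98.354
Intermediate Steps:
P = -42/79 (P = 42*(-1/79) = -42/79 ≈ -0.53165)
C = 44
D(y) = -14 (D(y) = -4 - (-5)*(-2) = -4 - 1*10 = -4 - 10 = -14)
x = -185 (x = (-215 + 44) - 14 = -171 - 14 = -185)
x*P = -185*(-42/79) = 7770/79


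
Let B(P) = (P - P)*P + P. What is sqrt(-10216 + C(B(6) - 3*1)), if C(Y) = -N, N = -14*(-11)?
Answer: I*sqrt(10370) ≈ 101.83*I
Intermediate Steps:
N = 154
B(P) = P (B(P) = 0*P + P = 0 + P = P)
C(Y) = -154 (C(Y) = -1*154 = -154)
sqrt(-10216 + C(B(6) - 3*1)) = sqrt(-10216 - 154) = sqrt(-10370) = I*sqrt(10370)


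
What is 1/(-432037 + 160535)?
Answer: -1/271502 ≈ -3.6832e-6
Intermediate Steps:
1/(-432037 + 160535) = 1/(-271502) = -1/271502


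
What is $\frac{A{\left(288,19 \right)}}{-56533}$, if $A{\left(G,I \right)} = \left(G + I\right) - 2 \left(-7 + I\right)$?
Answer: $- \frac{283}{56533} \approx -0.0050059$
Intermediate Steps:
$A{\left(G,I \right)} = 14 + G - I$ ($A{\left(G,I \right)} = \left(G + I\right) - \left(-14 + 2 I\right) = 14 + G - I$)
$\frac{A{\left(288,19 \right)}}{-56533} = \frac{14 + 288 - 19}{-56533} = \left(14 + 288 - 19\right) \left(- \frac{1}{56533}\right) = 283 \left(- \frac{1}{56533}\right) = - \frac{283}{56533}$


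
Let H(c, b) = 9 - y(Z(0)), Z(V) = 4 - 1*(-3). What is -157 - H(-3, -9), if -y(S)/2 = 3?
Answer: -172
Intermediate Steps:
Z(V) = 7 (Z(V) = 4 + 3 = 7)
y(S) = -6 (y(S) = -2*3 = -6)
H(c, b) = 15 (H(c, b) = 9 - 1*(-6) = 9 + 6 = 15)
-157 - H(-3, -9) = -157 - 1*15 = -157 - 15 = -172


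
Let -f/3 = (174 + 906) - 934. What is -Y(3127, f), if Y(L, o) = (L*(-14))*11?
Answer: 481558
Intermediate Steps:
f = -438 (f = -3*((174 + 906) - 934) = -3*(1080 - 934) = -3*146 = -438)
Y(L, o) = -154*L (Y(L, o) = -14*L*11 = -154*L)
-Y(3127, f) = -(-154)*3127 = -1*(-481558) = 481558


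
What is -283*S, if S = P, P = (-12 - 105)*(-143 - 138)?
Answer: -9304191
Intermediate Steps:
P = 32877 (P = -117*(-281) = 32877)
S = 32877
-283*S = -283*32877 = -9304191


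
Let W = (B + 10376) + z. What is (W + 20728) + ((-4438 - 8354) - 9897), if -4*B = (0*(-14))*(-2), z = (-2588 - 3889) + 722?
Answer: 2660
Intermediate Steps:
z = -5755 (z = -6477 + 722 = -5755)
B = 0 (B = -0*(-14)*(-2)/4 = -0*(-2) = -¼*0 = 0)
W = 4621 (W = (0 + 10376) - 5755 = 10376 - 5755 = 4621)
(W + 20728) + ((-4438 - 8354) - 9897) = (4621 + 20728) + ((-4438 - 8354) - 9897) = 25349 + (-12792 - 9897) = 25349 - 22689 = 2660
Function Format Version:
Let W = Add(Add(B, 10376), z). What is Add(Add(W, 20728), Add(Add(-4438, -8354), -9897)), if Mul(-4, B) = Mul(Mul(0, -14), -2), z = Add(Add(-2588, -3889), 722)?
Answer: 2660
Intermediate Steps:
z = -5755 (z = Add(-6477, 722) = -5755)
B = 0 (B = Mul(Rational(-1, 4), Mul(Mul(0, -14), -2)) = Mul(Rational(-1, 4), Mul(0, -2)) = Mul(Rational(-1, 4), 0) = 0)
W = 4621 (W = Add(Add(0, 10376), -5755) = Add(10376, -5755) = 4621)
Add(Add(W, 20728), Add(Add(-4438, -8354), -9897)) = Add(Add(4621, 20728), Add(Add(-4438, -8354), -9897)) = Add(25349, Add(-12792, -9897)) = Add(25349, -22689) = 2660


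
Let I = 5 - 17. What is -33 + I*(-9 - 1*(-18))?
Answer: -141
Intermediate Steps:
I = -12
-33 + I*(-9 - 1*(-18)) = -33 - 12*(-9 - 1*(-18)) = -33 - 12*(-9 + 18) = -33 - 12*9 = -33 - 108 = -141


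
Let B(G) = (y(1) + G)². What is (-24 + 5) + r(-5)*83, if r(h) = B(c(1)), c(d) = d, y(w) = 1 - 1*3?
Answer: 64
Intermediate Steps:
y(w) = -2 (y(w) = 1 - 3 = -2)
B(G) = (-2 + G)²
r(h) = 1 (r(h) = (-2 + 1)² = (-1)² = 1)
(-24 + 5) + r(-5)*83 = (-24 + 5) + 1*83 = -19 + 83 = 64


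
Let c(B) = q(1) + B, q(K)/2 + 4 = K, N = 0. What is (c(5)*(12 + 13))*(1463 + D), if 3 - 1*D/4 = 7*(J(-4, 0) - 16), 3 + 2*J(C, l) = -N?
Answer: -49125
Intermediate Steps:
q(K) = -8 + 2*K
J(C, l) = -3/2 (J(C, l) = -3/2 + (-1*0)/2 = -3/2 + (½)*0 = -3/2 + 0 = -3/2)
c(B) = -6 + B (c(B) = (-8 + 2*1) + B = (-8 + 2) + B = -6 + B)
D = 502 (D = 12 - 28*(-3/2 - 16) = 12 - 28*(-35)/2 = 12 - 4*(-245/2) = 12 + 490 = 502)
(c(5)*(12 + 13))*(1463 + D) = ((-6 + 5)*(12 + 13))*(1463 + 502) = -1*25*1965 = -25*1965 = -49125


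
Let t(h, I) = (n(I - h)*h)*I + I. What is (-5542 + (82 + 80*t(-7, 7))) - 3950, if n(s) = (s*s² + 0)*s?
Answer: -150599570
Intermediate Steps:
n(s) = s⁴ (n(s) = (s³ + 0)*s = s³*s = s⁴)
t(h, I) = I + I*h*(I - h)⁴ (t(h, I) = ((I - h)⁴*h)*I + I = (h*(I - h)⁴)*I + I = I*h*(I - h)⁴ + I = I + I*h*(I - h)⁴)
(-5542 + (82 + 80*t(-7, 7))) - 3950 = (-5542 + (82 + 80*(7*(1 - 7*(7 - 1*(-7))⁴)))) - 3950 = (-5542 + (82 + 80*(7*(1 - 7*(7 + 7)⁴)))) - 3950 = (-5542 + (82 + 80*(7*(1 - 7*14⁴)))) - 3950 = (-5542 + (82 + 80*(7*(1 - 7*38416)))) - 3950 = (-5542 + (82 + 80*(7*(1 - 268912)))) - 3950 = (-5542 + (82 + 80*(7*(-268911)))) - 3950 = (-5542 + (82 + 80*(-1882377))) - 3950 = (-5542 + (82 - 150590160)) - 3950 = (-5542 - 150590078) - 3950 = -150595620 - 3950 = -150599570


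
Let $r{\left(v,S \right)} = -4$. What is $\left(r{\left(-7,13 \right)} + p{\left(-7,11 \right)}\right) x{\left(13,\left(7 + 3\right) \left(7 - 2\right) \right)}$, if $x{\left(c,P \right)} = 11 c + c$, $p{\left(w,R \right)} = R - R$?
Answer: $-624$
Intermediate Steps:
$p{\left(w,R \right)} = 0$
$x{\left(c,P \right)} = 12 c$
$\left(r{\left(-7,13 \right)} + p{\left(-7,11 \right)}\right) x{\left(13,\left(7 + 3\right) \left(7 - 2\right) \right)} = \left(-4 + 0\right) 12 \cdot 13 = \left(-4\right) 156 = -624$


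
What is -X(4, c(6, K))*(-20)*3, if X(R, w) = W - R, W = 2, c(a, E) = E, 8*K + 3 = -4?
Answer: -120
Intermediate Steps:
K = -7/8 (K = -3/8 + (⅛)*(-4) = -3/8 - ½ = -7/8 ≈ -0.87500)
X(R, w) = 2 - R
-X(4, c(6, K))*(-20)*3 = -(2 - 1*4)*(-20)*3 = -(2 - 4)*(-20)*3 = -(-2*(-20))*3 = -40*3 = -1*120 = -120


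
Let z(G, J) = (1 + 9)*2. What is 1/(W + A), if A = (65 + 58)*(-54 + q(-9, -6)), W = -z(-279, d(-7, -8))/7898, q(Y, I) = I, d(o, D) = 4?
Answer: -3949/29143630 ≈ -0.00013550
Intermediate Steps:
z(G, J) = 20 (z(G, J) = 10*2 = 20)
W = -10/3949 (W = -20/7898 = -1*10/3949 = -10/3949 ≈ -0.0025323)
A = -7380 (A = (65 + 58)*(-54 - 6) = 123*(-60) = -7380)
1/(W + A) = 1/(-10/3949 - 7380) = 1/(-29143630/3949) = -3949/29143630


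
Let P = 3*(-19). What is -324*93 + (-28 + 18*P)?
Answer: -31186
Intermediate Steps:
P = -57
-324*93 + (-28 + 18*P) = -324*93 + (-28 + 18*(-57)) = -30132 + (-28 - 1026) = -30132 - 1054 = -31186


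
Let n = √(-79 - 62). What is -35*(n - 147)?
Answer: 5145 - 35*I*√141 ≈ 5145.0 - 415.6*I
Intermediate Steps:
n = I*√141 (n = √(-141) = I*√141 ≈ 11.874*I)
-35*(n - 147) = -35*(I*√141 - 147) = -35*(-147 + I*√141) = 5145 - 35*I*√141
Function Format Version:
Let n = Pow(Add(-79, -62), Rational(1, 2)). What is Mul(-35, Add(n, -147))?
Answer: Add(5145, Mul(-35, I, Pow(141, Rational(1, 2)))) ≈ Add(5145.0, Mul(-415.60, I))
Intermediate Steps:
n = Mul(I, Pow(141, Rational(1, 2))) (n = Pow(-141, Rational(1, 2)) = Mul(I, Pow(141, Rational(1, 2))) ≈ Mul(11.874, I))
Mul(-35, Add(n, -147)) = Mul(-35, Add(Mul(I, Pow(141, Rational(1, 2))), -147)) = Mul(-35, Add(-147, Mul(I, Pow(141, Rational(1, 2))))) = Add(5145, Mul(-35, I, Pow(141, Rational(1, 2))))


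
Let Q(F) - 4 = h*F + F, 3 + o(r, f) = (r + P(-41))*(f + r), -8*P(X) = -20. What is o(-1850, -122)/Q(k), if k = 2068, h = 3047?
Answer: 3643267/6303268 ≈ 0.57800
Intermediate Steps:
P(X) = 5/2 (P(X) = -1/8*(-20) = 5/2)
o(r, f) = -3 + (5/2 + r)*(f + r) (o(r, f) = -3 + (r + 5/2)*(f + r) = -3 + (5/2 + r)*(f + r))
Q(F) = 4 + 3048*F (Q(F) = 4 + (3047*F + F) = 4 + 3048*F)
o(-1850, -122)/Q(k) = (-3 + (-1850)**2 + (5/2)*(-122) + (5/2)*(-1850) - 122*(-1850))/(4 + 3048*2068) = (-3 + 3422500 - 305 - 4625 + 225700)/(4 + 6303264) = 3643267/6303268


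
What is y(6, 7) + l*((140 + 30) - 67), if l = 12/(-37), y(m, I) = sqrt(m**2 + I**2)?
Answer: -1236/37 + sqrt(85) ≈ -24.186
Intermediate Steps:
y(m, I) = sqrt(I**2 + m**2)
l = -12/37 (l = 12*(-1/37) = -12/37 ≈ -0.32432)
y(6, 7) + l*((140 + 30) - 67) = sqrt(7**2 + 6**2) - 12*((140 + 30) - 67)/37 = sqrt(49 + 36) - 12*(170 - 67)/37 = sqrt(85) - 12/37*103 = sqrt(85) - 1236/37 = -1236/37 + sqrt(85)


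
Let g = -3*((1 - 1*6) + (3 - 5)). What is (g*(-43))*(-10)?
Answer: 9030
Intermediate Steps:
g = 21 (g = -3*((1 - 6) - 2) = -3*(-5 - 2) = -3*(-7) = 21)
(g*(-43))*(-10) = (21*(-43))*(-10) = -903*(-10) = 9030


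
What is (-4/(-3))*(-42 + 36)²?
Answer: 48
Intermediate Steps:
(-4/(-3))*(-42 + 36)² = -4*(-⅓)*(-6)² = (4/3)*36 = 48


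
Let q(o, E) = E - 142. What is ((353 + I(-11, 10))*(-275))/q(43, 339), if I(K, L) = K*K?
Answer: -130350/197 ≈ -661.67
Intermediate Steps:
I(K, L) = K**2
q(o, E) = -142 + E
((353 + I(-11, 10))*(-275))/q(43, 339) = ((353 + (-11)**2)*(-275))/(-142 + 339) = ((353 + 121)*(-275))/197 = (474*(-275))*(1/197) = -130350*1/197 = -130350/197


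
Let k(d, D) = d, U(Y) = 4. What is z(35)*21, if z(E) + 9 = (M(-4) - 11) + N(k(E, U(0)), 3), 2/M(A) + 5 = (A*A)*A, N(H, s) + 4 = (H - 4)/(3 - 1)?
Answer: -8239/46 ≈ -179.11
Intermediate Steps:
N(H, s) = -6 + H/2 (N(H, s) = -4 + (H - 4)/(3 - 1) = -4 + (-4 + H)/2 = -4 + (-4 + H)*(½) = -4 + (-2 + H/2) = -6 + H/2)
M(A) = 2/(-5 + A³) (M(A) = 2/(-5 + (A*A)*A) = 2/(-5 + A²*A) = 2/(-5 + A³))
z(E) = -1796/69 + E/2 (z(E) = -9 + ((2/(-5 + (-4)³) - 11) + (-6 + E/2)) = -9 + ((2/(-5 - 64) - 11) + (-6 + E/2)) = -9 + ((2/(-69) - 11) + (-6 + E/2)) = -9 + ((2*(-1/69) - 11) + (-6 + E/2)) = -9 + ((-2/69 - 11) + (-6 + E/2)) = -9 + (-761/69 + (-6 + E/2)) = -9 + (-1175/69 + E/2) = -1796/69 + E/2)
z(35)*21 = (-1796/69 + (½)*35)*21 = (-1796/69 + 35/2)*21 = -1177/138*21 = -8239/46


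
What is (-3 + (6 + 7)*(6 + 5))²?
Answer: 19600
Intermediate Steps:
(-3 + (6 + 7)*(6 + 5))² = (-3 + 13*11)² = (-3 + 143)² = 140² = 19600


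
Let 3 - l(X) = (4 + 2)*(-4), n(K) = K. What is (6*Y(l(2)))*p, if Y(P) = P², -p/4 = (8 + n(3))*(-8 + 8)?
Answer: 0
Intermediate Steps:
l(X) = 27 (l(X) = 3 - (4 + 2)*(-4) = 3 - 6*(-4) = 3 - 1*(-24) = 3 + 24 = 27)
p = 0 (p = -4*(8 + 3)*(-8 + 8) = -44*0 = -4*0 = 0)
(6*Y(l(2)))*p = (6*27²)*0 = (6*729)*0 = 4374*0 = 0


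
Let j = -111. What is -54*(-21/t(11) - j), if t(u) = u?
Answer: -64800/11 ≈ -5890.9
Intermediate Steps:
-54*(-21/t(11) - j) = -54*(-21/11 - 1*(-111)) = -54*(-21*1/11 + 111) = -54*(-21/11 + 111) = -54*1200/11 = -64800/11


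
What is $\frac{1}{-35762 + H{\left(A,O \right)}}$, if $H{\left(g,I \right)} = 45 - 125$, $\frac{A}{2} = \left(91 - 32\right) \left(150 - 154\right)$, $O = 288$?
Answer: $- \frac{1}{35842} \approx -2.79 \cdot 10^{-5}$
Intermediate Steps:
$A = -472$ ($A = 2 \left(91 - 32\right) \left(150 - 154\right) = 2 \cdot 59 \left(-4\right) = 2 \left(-236\right) = -472$)
$H{\left(g,I \right)} = -80$
$\frac{1}{-35762 + H{\left(A,O \right)}} = \frac{1}{-35762 - 80} = \frac{1}{-35842} = - \frac{1}{35842}$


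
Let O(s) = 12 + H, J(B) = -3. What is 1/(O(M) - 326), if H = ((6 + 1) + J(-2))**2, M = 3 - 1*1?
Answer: -1/298 ≈ -0.0033557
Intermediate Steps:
M = 2 (M = 3 - 1 = 2)
H = 16 (H = ((6 + 1) - 3)**2 = (7 - 3)**2 = 4**2 = 16)
O(s) = 28 (O(s) = 12 + 16 = 28)
1/(O(M) - 326) = 1/(28 - 326) = 1/(-298) = -1/298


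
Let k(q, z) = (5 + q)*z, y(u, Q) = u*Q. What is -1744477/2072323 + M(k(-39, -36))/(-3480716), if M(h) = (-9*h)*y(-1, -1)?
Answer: -88958827873/106075997401 ≈ -0.83863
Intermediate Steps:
y(u, Q) = Q*u
k(q, z) = z*(5 + q)
M(h) = -9*h (M(h) = (-9*h)*(-1*(-1)) = -9*h*1 = -9*h)
-1744477/2072323 + M(k(-39, -36))/(-3480716) = -1744477/2072323 - (-324)*(5 - 39)/(-3480716) = -1744477*1/2072323 - (-324)*(-34)*(-1/3480716) = -1744477/2072323 - 9*1224*(-1/3480716) = -1744477/2072323 - 11016*(-1/3480716) = -1744477/2072323 + 162/51187 = -88958827873/106075997401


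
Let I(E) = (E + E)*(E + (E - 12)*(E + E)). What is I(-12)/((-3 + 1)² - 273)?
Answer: 13536/269 ≈ 50.320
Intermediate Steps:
I(E) = 2*E*(E + 2*E*(-12 + E)) (I(E) = (2*E)*(E + (-12 + E)*(2*E)) = (2*E)*(E + 2*E*(-12 + E)) = 2*E*(E + 2*E*(-12 + E)))
I(-12)/((-3 + 1)² - 273) = ((-12)²*(-46 + 4*(-12)))/((-3 + 1)² - 273) = (144*(-46 - 48))/((-2)² - 273) = (144*(-94))/(4 - 273) = -13536/(-269) = -13536*(-1/269) = 13536/269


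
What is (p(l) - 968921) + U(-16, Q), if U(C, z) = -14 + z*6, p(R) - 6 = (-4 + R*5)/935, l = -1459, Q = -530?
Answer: -908929214/935 ≈ -9.7212e+5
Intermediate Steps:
p(R) = 5606/935 + R/187 (p(R) = 6 + (-4 + R*5)/935 = 6 + (-4 + 5*R)*(1/935) = 6 + (-4/935 + R/187) = 5606/935 + R/187)
U(C, z) = -14 + 6*z
(p(l) - 968921) + U(-16, Q) = ((5606/935 + (1/187)*(-1459)) - 968921) + (-14 + 6*(-530)) = ((5606/935 - 1459/187) - 968921) + (-14 - 3180) = (-1689/935 - 968921) - 3194 = -905942824/935 - 3194 = -908929214/935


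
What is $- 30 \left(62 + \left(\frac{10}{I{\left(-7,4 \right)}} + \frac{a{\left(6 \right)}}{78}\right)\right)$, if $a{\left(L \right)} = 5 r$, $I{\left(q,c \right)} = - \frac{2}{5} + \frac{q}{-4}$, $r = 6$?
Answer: $- \frac{244970}{117} \approx -2093.8$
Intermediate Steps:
$I{\left(q,c \right)} = - \frac{2}{5} - \frac{q}{4}$ ($I{\left(q,c \right)} = \left(-2\right) \frac{1}{5} + q \left(- \frac{1}{4}\right) = - \frac{2}{5} - \frac{q}{4}$)
$a{\left(L \right)} = 30$ ($a{\left(L \right)} = 5 \cdot 6 = 30$)
$- 30 \left(62 + \left(\frac{10}{I{\left(-7,4 \right)}} + \frac{a{\left(6 \right)}}{78}\right)\right) = - 30 \left(62 + \left(\frac{10}{- \frac{2}{5} - - \frac{7}{4}} + \frac{30}{78}\right)\right) = - 30 \left(62 + \left(\frac{10}{- \frac{2}{5} + \frac{7}{4}} + 30 \cdot \frac{1}{78}\right)\right) = - 30 \left(62 + \left(\frac{10}{\frac{27}{20}} + \frac{5}{13}\right)\right) = - 30 \left(62 + \left(10 \cdot \frac{20}{27} + \frac{5}{13}\right)\right) = - 30 \left(62 + \left(\frac{200}{27} + \frac{5}{13}\right)\right) = - 30 \left(62 + \frac{2735}{351}\right) = \left(-30\right) \frac{24497}{351} = - \frac{244970}{117}$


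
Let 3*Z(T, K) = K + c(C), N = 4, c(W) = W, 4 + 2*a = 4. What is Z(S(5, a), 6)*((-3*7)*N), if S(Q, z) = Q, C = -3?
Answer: -84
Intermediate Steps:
a = 0 (a = -2 + (1/2)*4 = -2 + 2 = 0)
Z(T, K) = -1 + K/3 (Z(T, K) = (K - 3)/3 = (-3 + K)/3 = -1 + K/3)
Z(S(5, a), 6)*((-3*7)*N) = (-1 + (1/3)*6)*(-3*7*4) = (-1 + 2)*(-21*4) = 1*(-84) = -84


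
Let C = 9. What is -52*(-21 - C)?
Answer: 1560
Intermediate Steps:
-52*(-21 - C) = -52*(-21 - 1*9) = -52*(-21 - 9) = -52*(-30) = -1*(-1560) = 1560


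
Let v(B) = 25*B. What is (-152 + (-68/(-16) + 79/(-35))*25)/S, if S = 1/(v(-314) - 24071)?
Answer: 91325981/28 ≈ 3.2616e+6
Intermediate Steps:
S = -1/31921 (S = 1/(25*(-314) - 24071) = 1/(-7850 - 24071) = 1/(-31921) = -1/31921 ≈ -3.1327e-5)
(-152 + (-68/(-16) + 79/(-35))*25)/S = (-152 + (-68/(-16) + 79/(-35))*25)/(-1/31921) = (-152 + (-68*(-1/16) + 79*(-1/35))*25)*(-31921) = (-152 + (17/4 - 79/35)*25)*(-31921) = (-152 + (279/140)*25)*(-31921) = (-152 + 1395/28)*(-31921) = -2861/28*(-31921) = 91325981/28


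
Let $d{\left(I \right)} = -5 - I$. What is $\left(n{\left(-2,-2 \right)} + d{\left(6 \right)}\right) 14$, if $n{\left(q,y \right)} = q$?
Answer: $-182$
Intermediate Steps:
$\left(n{\left(-2,-2 \right)} + d{\left(6 \right)}\right) 14 = \left(-2 - 11\right) 14 = \left(-13\right) 14 = -182$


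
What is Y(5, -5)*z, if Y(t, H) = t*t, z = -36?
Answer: -900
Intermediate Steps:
Y(t, H) = t²
Y(5, -5)*z = 5²*(-36) = 25*(-36) = -900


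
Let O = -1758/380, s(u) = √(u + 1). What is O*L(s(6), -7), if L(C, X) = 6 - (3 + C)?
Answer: -2637/190 + 879*√7/190 ≈ -1.6389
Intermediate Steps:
s(u) = √(1 + u)
L(C, X) = 3 - C (L(C, X) = 6 + (-3 - C) = 3 - C)
O = -879/190 (O = -1758*1/380 = -879/190 ≈ -4.6263)
O*L(s(6), -7) = -879*(3 - √(1 + 6))/190 = -879*(3 - √7)/190 = -2637/190 + 879*√7/190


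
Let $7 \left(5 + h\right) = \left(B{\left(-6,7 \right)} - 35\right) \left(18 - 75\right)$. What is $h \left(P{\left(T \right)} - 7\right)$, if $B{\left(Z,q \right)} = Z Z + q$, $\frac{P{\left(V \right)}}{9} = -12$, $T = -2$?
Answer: $\frac{56465}{7} \approx 8066.4$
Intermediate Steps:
$P{\left(V \right)} = -108$ ($P{\left(V \right)} = 9 \left(-12\right) = -108$)
$B{\left(Z,q \right)} = q + Z^{2}$ ($B{\left(Z,q \right)} = Z^{2} + q = q + Z^{2}$)
$h = - \frac{491}{7}$ ($h = -5 + \frac{\left(\left(7 + \left(-6\right)^{2}\right) - 35\right) \left(18 - 75\right)}{7} = -5 + \frac{\left(\left(7 + 36\right) - 35\right) \left(-57\right)}{7} = -5 + \frac{\left(43 - 35\right) \left(-57\right)}{7} = -5 + \frac{8 \left(-57\right)}{7} = -5 + \frac{1}{7} \left(-456\right) = -5 - \frac{456}{7} = - \frac{491}{7} \approx -70.143$)
$h \left(P{\left(T \right)} - 7\right) = - \frac{491 \left(-108 - 7\right)}{7} = \left(- \frac{491}{7}\right) \left(-115\right) = \frac{56465}{7}$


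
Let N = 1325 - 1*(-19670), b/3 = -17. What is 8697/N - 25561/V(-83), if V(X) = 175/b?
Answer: 421089768/56525 ≈ 7449.6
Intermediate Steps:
b = -51 (b = 3*(-17) = -51)
V(X) = -175/51 (V(X) = 175/(-51) = 175*(-1/51) = -175/51)
N = 20995 (N = 1325 + 19670 = 20995)
8697/N - 25561/V(-83) = 8697/20995 - 25561/(-175/51) = 8697*(1/20995) - 25561*(-51/175) = 669/1615 + 1303611/175 = 421089768/56525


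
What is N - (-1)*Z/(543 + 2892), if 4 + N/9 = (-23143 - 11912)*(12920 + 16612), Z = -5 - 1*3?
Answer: -32004576421568/3435 ≈ -9.3172e+9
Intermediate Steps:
Z = -8 (Z = -5 - 3 = -8)
N = -9317198376 (N = -36 + 9*((-23143 - 11912)*(12920 + 16612)) = -36 + 9*(-35055*29532) = -36 + 9*(-1035244260) = -36 - 9317198340 = -9317198376)
N - (-1)*Z/(543 + 2892) = -9317198376 - (-1)*-8/(543 + 2892) = -9317198376 - (-1)*-8/3435 = -9317198376 - (-1)*(1/3435)*(-8) = -9317198376 - (-1)*(-8)/3435 = -9317198376 - 1*8/3435 = -9317198376 - 8/3435 = -32004576421568/3435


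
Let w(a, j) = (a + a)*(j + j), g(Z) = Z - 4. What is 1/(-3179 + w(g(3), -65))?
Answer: -1/2919 ≈ -0.00034258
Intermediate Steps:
g(Z) = -4 + Z
w(a, j) = 4*a*j (w(a, j) = (2*a)*(2*j) = 4*a*j)
1/(-3179 + w(g(3), -65)) = 1/(-3179 + 4*(-4 + 3)*(-65)) = 1/(-3179 + 4*(-1)*(-65)) = 1/(-3179 + 260) = 1/(-2919) = -1/2919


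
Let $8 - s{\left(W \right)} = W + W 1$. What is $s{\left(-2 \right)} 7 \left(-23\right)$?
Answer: $-1932$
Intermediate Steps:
$s{\left(W \right)} = 8 - 2 W$ ($s{\left(W \right)} = 8 - \left(W + W 1\right) = 8 - \left(W + W\right) = 8 - 2 W$)
$s{\left(-2 \right)} 7 \left(-23\right) = \left(8 - -4\right) 7 \left(-23\right) = \left(8 + 4\right) 7 \left(-23\right) = 12 \cdot 7 \left(-23\right) = 84 \left(-23\right) = -1932$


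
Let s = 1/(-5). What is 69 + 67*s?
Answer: 278/5 ≈ 55.600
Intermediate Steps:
s = -1/5 ≈ -0.20000
69 + 67*s = 69 + 67*(-1/5) = 69 - 67/5 = 278/5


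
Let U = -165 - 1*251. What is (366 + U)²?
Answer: 2500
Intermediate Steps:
U = -416 (U = -165 - 251 = -416)
(366 + U)² = (366 - 416)² = (-50)² = 2500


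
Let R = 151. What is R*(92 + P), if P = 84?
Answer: 26576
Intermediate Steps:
R*(92 + P) = 151*(92 + 84) = 151*176 = 26576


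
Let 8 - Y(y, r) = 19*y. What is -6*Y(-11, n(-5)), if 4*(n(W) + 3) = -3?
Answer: -1302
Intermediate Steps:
n(W) = -15/4 (n(W) = -3 + (1/4)*(-3) = -3 - 3/4 = -15/4)
Y(y, r) = 8 - 19*y
-6*Y(-11, n(-5)) = -6*(8 - 19*(-11)) = -6*(8 + 209) = -6*217 = -1302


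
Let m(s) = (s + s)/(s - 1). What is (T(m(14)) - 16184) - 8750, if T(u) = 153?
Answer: -24781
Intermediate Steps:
m(s) = 2*s/(-1 + s) (m(s) = (2*s)/(-1 + s) = 2*s/(-1 + s))
(T(m(14)) - 16184) - 8750 = (153 - 16184) - 8750 = -16031 - 8750 = -24781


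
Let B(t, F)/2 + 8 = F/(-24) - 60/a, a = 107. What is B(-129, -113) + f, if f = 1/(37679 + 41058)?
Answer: -778943857/101098308 ≈ -7.7048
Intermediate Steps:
B(t, F) = -1832/107 - F/12 (B(t, F) = -16 + 2*(F/(-24) - 60/107) = -16 + 2*(F*(-1/24) - 60*1/107) = -16 + 2*(-F/24 - 60/107) = -16 + 2*(-60/107 - F/24) = -16 + (-120/107 - F/12) = -1832/107 - F/12)
f = 1/78737 ≈ 1.2701e-5
B(-129, -113) + f = (-1832/107 - 1/12*(-113)) + 1/78737 = (-1832/107 + 113/12) + 1/78737 = -9893/1284 + 1/78737 = -778943857/101098308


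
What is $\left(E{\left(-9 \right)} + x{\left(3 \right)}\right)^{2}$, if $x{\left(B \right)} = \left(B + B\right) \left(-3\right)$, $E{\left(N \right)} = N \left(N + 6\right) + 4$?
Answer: $169$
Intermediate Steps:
$E{\left(N \right)} = 4 + N \left(6 + N\right)$ ($E{\left(N \right)} = N \left(6 + N\right) + 4 = 4 + N \left(6 + N\right)$)
$x{\left(B \right)} = - 6 B$ ($x{\left(B \right)} = 2 B \left(-3\right) = - 6 B$)
$\left(E{\left(-9 \right)} + x{\left(3 \right)}\right)^{2} = \left(\left(4 + \left(-9\right)^{2} + 6 \left(-9\right)\right) - 18\right)^{2} = \left(\left(4 + 81 - 54\right) - 18\right)^{2} = \left(31 - 18\right)^{2} = 13^{2} = 169$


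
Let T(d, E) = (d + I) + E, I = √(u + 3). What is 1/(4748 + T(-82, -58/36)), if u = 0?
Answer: 1511262/7049112709 - 324*√3/7049112709 ≈ 0.00021431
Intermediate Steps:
I = √3 (I = √(0 + 3) = √3 ≈ 1.7320)
T(d, E) = E + d + √3 (T(d, E) = (d + √3) + E = E + d + √3)
1/(4748 + T(-82, -58/36)) = 1/(4748 + (-58/36 - 82 + √3)) = 1/(4748 + (-58*1/36 - 82 + √3)) = 1/(4748 + (-29/18 - 82 + √3)) = 1/(4748 + (-1505/18 + √3)) = 1/(83959/18 + √3)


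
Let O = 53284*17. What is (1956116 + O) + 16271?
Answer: 2878215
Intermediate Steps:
O = 905828
(1956116 + O) + 16271 = (1956116 + 905828) + 16271 = 2861944 + 16271 = 2878215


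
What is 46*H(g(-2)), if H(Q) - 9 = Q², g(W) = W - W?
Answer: 414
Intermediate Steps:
g(W) = 0
H(Q) = 9 + Q²
46*H(g(-2)) = 46*(9 + 0²) = 46*(9 + 0) = 46*9 = 414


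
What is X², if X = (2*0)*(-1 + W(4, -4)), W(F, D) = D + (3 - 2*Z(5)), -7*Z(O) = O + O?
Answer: 0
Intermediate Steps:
Z(O) = -2*O/7 (Z(O) = -(O + O)/7 = -2*O/7)
W(F, D) = 41/7 + D (W(F, D) = D + (3 - (-4)*5/7) = D + (3 - 2*(-10/7)) = D + (3 + 20/7) = D + 41/7 = 41/7 + D)
X = 0 (X = (2*0)*(-1 + (41/7 - 4)) = 0*(-1 + 13/7) = 0*(6/7) = 0)
X² = 0² = 0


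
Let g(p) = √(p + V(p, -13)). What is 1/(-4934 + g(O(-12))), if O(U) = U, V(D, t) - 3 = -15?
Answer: -2467/12172190 - I*√6/12172190 ≈ -0.00020268 - 2.0124e-7*I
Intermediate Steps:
V(D, t) = -12 (V(D, t) = 3 - 15 = -12)
g(p) = √(-12 + p) (g(p) = √(p - 12) = √(-12 + p))
1/(-4934 + g(O(-12))) = 1/(-4934 + √(-12 - 12)) = 1/(-4934 + √(-24)) = 1/(-4934 + 2*I*√6)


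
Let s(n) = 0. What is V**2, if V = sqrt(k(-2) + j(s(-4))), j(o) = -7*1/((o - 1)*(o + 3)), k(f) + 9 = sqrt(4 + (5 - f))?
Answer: -20/3 + sqrt(11) ≈ -3.3500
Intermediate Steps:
k(f) = -9 + sqrt(9 - f) (k(f) = -9 + sqrt(4 + (5 - f)) = -9 + sqrt(9 - f))
j(o) = -7/((-1 + o)*(3 + o)) (j(o) = -7*1/((-1 + o)*(3 + o)) = -7/((-1 + o)*(3 + o)))
V = sqrt(-20/3 + sqrt(11)) (V = sqrt((-9 + sqrt(9 - 1*(-2))) - 7/(-3 + 0**2 + 2*0)) = sqrt((-9 + sqrt(9 + 2)) - 7/(-3 + 0 + 0)) = sqrt((-9 + sqrt(11)) - 7/(-3)) = sqrt((-9 + sqrt(11)) - 7*(-1/3)) = sqrt((-9 + sqrt(11)) + 7/3) = sqrt(-20/3 + sqrt(11)) ≈ 1.8303*I)
V**2 = (sqrt(-60 + 9*sqrt(11))/3)**2 = -20/3 + sqrt(11)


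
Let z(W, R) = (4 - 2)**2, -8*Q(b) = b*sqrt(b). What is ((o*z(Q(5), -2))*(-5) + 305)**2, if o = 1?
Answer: 81225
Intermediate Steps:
Q(b) = -b**(3/2)/8 (Q(b) = -b*sqrt(b)/8 = -b**(3/2)/8)
z(W, R) = 4 (z(W, R) = 2**2 = 4)
((o*z(Q(5), -2))*(-5) + 305)**2 = ((1*4)*(-5) + 305)**2 = (4*(-5) + 305)**2 = (-20 + 305)**2 = 285**2 = 81225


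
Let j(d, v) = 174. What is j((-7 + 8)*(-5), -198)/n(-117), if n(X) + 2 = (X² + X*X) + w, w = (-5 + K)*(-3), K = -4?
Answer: 174/27403 ≈ 0.0063497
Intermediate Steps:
w = 27 (w = (-5 - 4)*(-3) = -9*(-3) = 27)
n(X) = 25 + 2*X² (n(X) = -2 + ((X² + X*X) + 27) = -2 + ((X² + X²) + 27) = -2 + (2*X² + 27) = -2 + (27 + 2*X²) = 25 + 2*X²)
j((-7 + 8)*(-5), -198)/n(-117) = 174/(25 + 2*(-117)²) = 174/(25 + 2*13689) = 174/(25 + 27378) = 174/27403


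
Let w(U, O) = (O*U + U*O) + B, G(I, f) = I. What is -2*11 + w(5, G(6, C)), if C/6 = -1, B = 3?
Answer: 41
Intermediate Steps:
C = -6 (C = 6*(-1) = -6)
w(U, O) = 3 + 2*O*U (w(U, O) = (O*U + U*O) + 3 = (O*U + O*U) + 3 = 2*O*U + 3 = 3 + 2*O*U)
-2*11 + w(5, G(6, C)) = -2*11 + (3 + 2*6*5) = -22 + (3 + 60) = -22 + 63 = 41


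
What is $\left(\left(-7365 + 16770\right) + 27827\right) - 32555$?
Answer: $4677$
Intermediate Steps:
$\left(\left(-7365 + 16770\right) + 27827\right) - 32555 = \left(9405 + 27827\right) - 32555 = 37232 - 32555 = 4677$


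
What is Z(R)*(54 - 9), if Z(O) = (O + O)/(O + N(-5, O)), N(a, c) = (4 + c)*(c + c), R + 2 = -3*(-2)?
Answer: 90/17 ≈ 5.2941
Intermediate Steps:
R = 4 (R = -2 - 3*(-2) = -2 + 6 = 4)
N(a, c) = 2*c*(4 + c) (N(a, c) = (4 + c)*(2*c) = 2*c*(4 + c))
Z(O) = 2*O/(O + 2*O*(4 + O)) (Z(O) = (O + O)/(O + 2*O*(4 + O)) = (2*O)/(O + 2*O*(4 + O)) = 2*O/(O + 2*O*(4 + O)))
Z(R)*(54 - 9) = (2/(9 + 2*4))*(54 - 9) = (2/(9 + 8))*45 = (2/17)*45 = 90/17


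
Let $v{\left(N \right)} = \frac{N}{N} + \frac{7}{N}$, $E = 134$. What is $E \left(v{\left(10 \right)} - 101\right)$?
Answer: $- \frac{66531}{5} \approx -13306.0$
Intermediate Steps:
$v{\left(N \right)} = 1 + \frac{7}{N}$
$E \left(v{\left(10 \right)} - 101\right) = 134 \left(\frac{7 + 10}{10} - 101\right) = 134 \left(\frac{1}{10} \cdot 17 - 101\right) = 134 \left(\frac{17}{10} - 101\right) = 134 \left(- \frac{993}{10}\right) = - \frac{66531}{5}$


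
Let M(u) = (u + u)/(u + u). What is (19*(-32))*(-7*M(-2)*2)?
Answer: 8512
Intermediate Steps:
M(u) = 1 (M(u) = (2*u)/((2*u)) = (2*u)*(1/(2*u)) = 1)
(19*(-32))*(-7*M(-2)*2) = (19*(-32))*(-7*2) = -(-4256)*2 = -608*(-14) = 8512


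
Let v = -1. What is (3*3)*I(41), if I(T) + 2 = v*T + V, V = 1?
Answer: -378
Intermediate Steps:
I(T) = -1 - T (I(T) = -2 + (-T + 1) = -2 + (1 - T) = -1 - T)
(3*3)*I(41) = (3*3)*(-1 - 1*41) = 9*(-1 - 41) = 9*(-42) = -378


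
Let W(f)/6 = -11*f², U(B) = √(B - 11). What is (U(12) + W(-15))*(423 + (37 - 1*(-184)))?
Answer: -9562756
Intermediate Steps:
U(B) = √(-11 + B)
W(f) = -66*f² (W(f) = 6*(-11*f²) = -66*f²)
(U(12) + W(-15))*(423 + (37 - 1*(-184))) = (√(-11 + 12) - 66*(-15)²)*(423 + (37 - 1*(-184))) = (√1 - 66*225)*(423 + (37 + 184)) = (1 - 14850)*(423 + 221) = -14849*644 = -9562756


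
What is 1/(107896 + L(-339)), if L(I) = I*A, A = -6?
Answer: 1/109930 ≈ 9.0967e-6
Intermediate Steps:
L(I) = -6*I (L(I) = I*(-6) = -6*I)
1/(107896 + L(-339)) = 1/(107896 - 6*(-339)) = 1/(107896 + 2034) = 1/109930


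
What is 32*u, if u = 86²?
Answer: 236672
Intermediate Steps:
u = 7396
32*u = 32*7396 = 236672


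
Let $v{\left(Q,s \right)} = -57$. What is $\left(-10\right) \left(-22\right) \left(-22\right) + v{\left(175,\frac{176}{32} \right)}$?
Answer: $-4897$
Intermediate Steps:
$\left(-10\right) \left(-22\right) \left(-22\right) + v{\left(175,\frac{176}{32} \right)} = \left(-10\right) \left(-22\right) \left(-22\right) - 57 = 220 \left(-22\right) - 57 = -4840 - 57 = -4897$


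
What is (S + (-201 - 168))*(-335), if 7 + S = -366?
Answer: 248570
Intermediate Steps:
S = -373 (S = -7 - 366 = -373)
(S + (-201 - 168))*(-335) = (-373 + (-201 - 168))*(-335) = (-373 - 369)*(-335) = -742*(-335) = 248570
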